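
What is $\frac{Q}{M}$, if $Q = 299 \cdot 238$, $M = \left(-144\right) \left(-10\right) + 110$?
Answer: $\frac{35581}{775} \approx 45.911$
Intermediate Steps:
$M = 1550$ ($M = 1440 + 110 = 1550$)
$Q = 71162$
$\frac{Q}{M} = \frac{71162}{1550} = 71162 \cdot \frac{1}{1550} = \frac{35581}{775}$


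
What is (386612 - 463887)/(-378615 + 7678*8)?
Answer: 77275/317191 ≈ 0.24362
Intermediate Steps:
(386612 - 463887)/(-378615 + 7678*8) = -77275/(-378615 + 61424) = -77275/(-317191) = -77275*(-1/317191) = 77275/317191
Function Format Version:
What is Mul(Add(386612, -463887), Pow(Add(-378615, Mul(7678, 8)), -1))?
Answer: Rational(77275, 317191) ≈ 0.24362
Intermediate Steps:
Mul(Add(386612, -463887), Pow(Add(-378615, Mul(7678, 8)), -1)) = Mul(-77275, Pow(Add(-378615, 61424), -1)) = Mul(-77275, Pow(-317191, -1)) = Mul(-77275, Rational(-1, 317191)) = Rational(77275, 317191)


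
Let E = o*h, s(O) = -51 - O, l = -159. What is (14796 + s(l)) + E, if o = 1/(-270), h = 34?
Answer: 2012023/135 ≈ 14904.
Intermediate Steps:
o = -1/270 ≈ -0.0037037
E = -17/135 (E = -1/270*34 = -17/135 ≈ -0.12593)
(14796 + s(l)) + E = (14796 + (-51 - 1*(-159))) - 17/135 = (14796 + (-51 + 159)) - 17/135 = (14796 + 108) - 17/135 = 14904 - 17/135 = 2012023/135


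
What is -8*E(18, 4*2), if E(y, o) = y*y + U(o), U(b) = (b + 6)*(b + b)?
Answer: -4384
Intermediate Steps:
U(b) = 2*b*(6 + b) (U(b) = (6 + b)*(2*b) = 2*b*(6 + b))
E(y, o) = y**2 + 2*o*(6 + o) (E(y, o) = y*y + 2*o*(6 + o) = y**2 + 2*o*(6 + o))
-8*E(18, 4*2) = -8*(18**2 + 2*(4*2)*(6 + 4*2)) = -8*(324 + 2*8*(6 + 8)) = -8*(324 + 2*8*14) = -8*(324 + 224) = -8*548 = -4384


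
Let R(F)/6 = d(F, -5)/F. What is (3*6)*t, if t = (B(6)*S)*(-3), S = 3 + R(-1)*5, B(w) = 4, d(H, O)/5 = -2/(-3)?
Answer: 20952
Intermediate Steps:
d(H, O) = 10/3 (d(H, O) = 5*(-2/(-3)) = 5*(-2*(-⅓)) = 5*(⅔) = 10/3)
R(F) = 20/F (R(F) = 6*(10/(3*F)) = 20/F)
S = -97 (S = 3 + (20/(-1))*5 = 3 + (20*(-1))*5 = 3 - 20*5 = 3 - 100 = -97)
t = 1164 (t = (4*(-97))*(-3) = -388*(-3) = 1164)
(3*6)*t = (3*6)*1164 = 18*1164 = 20952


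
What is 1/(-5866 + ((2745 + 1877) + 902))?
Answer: -1/342 ≈ -0.0029240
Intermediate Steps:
1/(-5866 + ((2745 + 1877) + 902)) = 1/(-5866 + (4622 + 902)) = 1/(-5866 + 5524) = 1/(-342) = -1/342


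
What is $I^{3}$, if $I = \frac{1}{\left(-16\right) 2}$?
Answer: $- \frac{1}{32768} \approx -3.0518 \cdot 10^{-5}$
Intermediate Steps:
$I = - \frac{1}{32}$ ($I = \frac{1}{-32} = - \frac{1}{32} \approx -0.03125$)
$I^{3} = \left(- \frac{1}{32}\right)^{3} = - \frac{1}{32768}$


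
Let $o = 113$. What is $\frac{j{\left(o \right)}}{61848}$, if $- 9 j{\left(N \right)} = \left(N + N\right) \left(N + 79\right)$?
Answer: $- \frac{1808}{23193} \approx -0.077955$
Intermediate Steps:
$j{\left(N \right)} = - \frac{2 N \left(79 + N\right)}{9}$ ($j{\left(N \right)} = - \frac{\left(N + N\right) \left(N + 79\right)}{9} = - \frac{2 N \left(79 + N\right)}{9}$)
$\frac{j{\left(o \right)}}{61848} = \frac{\left(- \frac{2}{9}\right) 113 \left(79 + 113\right)}{61848} = \left(- \frac{2}{9}\right) 113 \cdot 192 \cdot \frac{1}{61848} = \left(- \frac{14464}{3}\right) \frac{1}{61848} = - \frac{1808}{23193}$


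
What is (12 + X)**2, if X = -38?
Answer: 676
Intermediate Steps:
(12 + X)**2 = (12 - 38)**2 = (-26)**2 = 676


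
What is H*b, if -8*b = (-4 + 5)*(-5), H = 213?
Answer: 1065/8 ≈ 133.13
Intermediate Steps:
b = 5/8 (b = -(-4 + 5)*(-5)/8 = -(-5)/8 = -⅛*(-5) = 5/8 ≈ 0.62500)
H*b = 213*(5/8) = 1065/8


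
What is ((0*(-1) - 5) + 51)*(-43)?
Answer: -1978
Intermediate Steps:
((0*(-1) - 5) + 51)*(-43) = ((0 - 5) + 51)*(-43) = (-5 + 51)*(-43) = 46*(-43) = -1978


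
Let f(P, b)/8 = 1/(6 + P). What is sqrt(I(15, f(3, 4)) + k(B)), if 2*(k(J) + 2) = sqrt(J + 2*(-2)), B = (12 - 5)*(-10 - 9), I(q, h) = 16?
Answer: sqrt(56 + 2*I*sqrt(137))/2 ≈ 3.8193 + 0.76616*I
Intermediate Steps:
f(P, b) = 8/(6 + P)
B = -133 (B = 7*(-19) = -133)
k(J) = -2 + sqrt(-4 + J)/2 (k(J) = -2 + sqrt(J + 2*(-2))/2 = -2 + sqrt(J - 4)/2 = -2 + sqrt(-4 + J)/2)
sqrt(I(15, f(3, 4)) + k(B)) = sqrt(16 + (-2 + sqrt(-4 - 133)/2)) = sqrt(16 + (-2 + sqrt(-137)/2)) = sqrt(16 + (-2 + (I*sqrt(137))/2)) = sqrt(16 + (-2 + I*sqrt(137)/2)) = sqrt(14 + I*sqrt(137)/2)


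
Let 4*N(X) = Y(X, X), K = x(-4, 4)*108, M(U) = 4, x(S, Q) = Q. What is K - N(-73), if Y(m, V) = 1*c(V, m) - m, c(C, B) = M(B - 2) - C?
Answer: 789/2 ≈ 394.50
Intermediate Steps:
c(C, B) = 4 - C
K = 432 (K = 4*108 = 432)
Y(m, V) = 4 - V - m (Y(m, V) = 1*(4 - V) - m = (4 - V) - m = 4 - V - m)
N(X) = 1 - X/2 (N(X) = (4 - X - X)/4 = (4 - 2*X)/4 = 1 - X/2)
K - N(-73) = 432 - (1 - ½*(-73)) = 432 - (1 + 73/2) = 432 - 1*75/2 = 432 - 75/2 = 789/2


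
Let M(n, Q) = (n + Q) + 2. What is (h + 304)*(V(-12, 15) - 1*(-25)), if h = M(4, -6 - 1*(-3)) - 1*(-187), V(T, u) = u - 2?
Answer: 18772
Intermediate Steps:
V(T, u) = -2 + u
M(n, Q) = 2 + Q + n (M(n, Q) = (Q + n) + 2 = 2 + Q + n)
h = 190 (h = (2 + (-6 - 1*(-3)) + 4) - 1*(-187) = (2 + (-6 + 3) + 4) + 187 = (2 - 3 + 4) + 187 = 3 + 187 = 190)
(h + 304)*(V(-12, 15) - 1*(-25)) = (190 + 304)*((-2 + 15) - 1*(-25)) = 494*(13 + 25) = 494*38 = 18772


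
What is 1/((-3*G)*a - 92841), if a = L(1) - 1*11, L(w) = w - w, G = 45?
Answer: -1/91356 ≈ -1.0946e-5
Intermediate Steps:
L(w) = 0
a = -11 (a = 0 - 1*11 = 0 - 11 = -11)
1/((-3*G)*a - 92841) = 1/(-3*45*(-11) - 92841) = 1/(-135*(-11) - 92841) = 1/(1485 - 92841) = 1/(-91356) = -1/91356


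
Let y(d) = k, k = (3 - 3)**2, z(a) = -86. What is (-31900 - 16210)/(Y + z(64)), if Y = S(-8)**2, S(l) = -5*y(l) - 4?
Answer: 4811/7 ≈ 687.29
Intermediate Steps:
k = 0 (k = 0**2 = 0)
y(d) = 0
S(l) = -4 (S(l) = -5*0 - 4 = 0 - 4 = -4)
Y = 16 (Y = (-4)**2 = 16)
(-31900 - 16210)/(Y + z(64)) = (-31900 - 16210)/(16 - 86) = -48110/(-70) = -48110*(-1/70) = 4811/7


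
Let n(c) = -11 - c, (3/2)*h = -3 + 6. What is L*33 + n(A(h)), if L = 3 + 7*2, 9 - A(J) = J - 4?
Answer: 539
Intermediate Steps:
h = 2 (h = 2*(-3 + 6)/3 = (⅔)*3 = 2)
A(J) = 13 - J (A(J) = 9 - (J - 4) = 9 - (-4 + J) = 9 + (4 - J) = 13 - J)
L = 17 (L = 3 + 14 = 17)
L*33 + n(A(h)) = 17*33 + (-11 - (13 - 1*2)) = 561 + (-11 - (13 - 2)) = 561 + (-11 - 1*11) = 561 + (-11 - 11) = 561 - 22 = 539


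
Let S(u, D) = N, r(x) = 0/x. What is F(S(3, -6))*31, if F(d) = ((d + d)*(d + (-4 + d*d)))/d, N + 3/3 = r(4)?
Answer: -248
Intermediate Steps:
r(x) = 0
N = -1 (N = -1 + 0 = -1)
S(u, D) = -1
F(d) = -8 + 2*d + 2*d² (F(d) = ((2*d)*(d + (-4 + d²)))/d = ((2*d)*(-4 + d + d²))/d = (2*d*(-4 + d + d²))/d = -8 + 2*d + 2*d²)
F(S(3, -6))*31 = (-8 + 2*(-1) + 2*(-1)²)*31 = (-8 - 2 + 2*1)*31 = (-8 - 2 + 2)*31 = -8*31 = -248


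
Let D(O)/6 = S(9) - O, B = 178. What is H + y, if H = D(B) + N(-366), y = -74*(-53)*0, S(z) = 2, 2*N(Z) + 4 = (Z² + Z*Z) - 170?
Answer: 132813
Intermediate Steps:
N(Z) = -87 + Z² (N(Z) = -2 + ((Z² + Z*Z) - 170)/2 = -2 + ((Z² + Z²) - 170)/2 = -2 + (2*Z² - 170)/2 = -2 + (-170 + 2*Z²)/2 = -2 + (-85 + Z²) = -87 + Z²)
D(O) = 12 - 6*O (D(O) = 6*(2 - O) = 12 - 6*O)
y = 0 (y = 3922*0 = 0)
H = 132813 (H = (12 - 6*178) + (-87 + (-366)²) = (12 - 1068) + (-87 + 133956) = -1056 + 133869 = 132813)
H + y = 132813 + 0 = 132813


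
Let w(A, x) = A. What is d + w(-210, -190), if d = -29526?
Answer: -29736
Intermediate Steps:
d + w(-210, -190) = -29526 - 210 = -29736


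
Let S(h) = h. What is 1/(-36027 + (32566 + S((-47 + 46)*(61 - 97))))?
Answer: -1/3425 ≈ -0.00029197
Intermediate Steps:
1/(-36027 + (32566 + S((-47 + 46)*(61 - 97)))) = 1/(-36027 + (32566 + (-47 + 46)*(61 - 97))) = 1/(-36027 + (32566 - 1*(-36))) = 1/(-36027 + (32566 + 36)) = 1/(-36027 + 32602) = 1/(-3425) = -1/3425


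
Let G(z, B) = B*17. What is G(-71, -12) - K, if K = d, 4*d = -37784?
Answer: 9242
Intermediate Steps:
d = -9446 (d = (¼)*(-37784) = -9446)
G(z, B) = 17*B
K = -9446
G(-71, -12) - K = 17*(-12) - 1*(-9446) = -204 + 9446 = 9242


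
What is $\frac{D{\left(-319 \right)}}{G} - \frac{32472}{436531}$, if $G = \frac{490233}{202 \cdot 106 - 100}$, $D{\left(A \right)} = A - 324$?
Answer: $- \frac{1999324014024}{71333967241} \approx -28.028$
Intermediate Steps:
$D{\left(A \right)} = -324 + A$ ($D{\left(A \right)} = A - 324 = -324 + A$)
$G = \frac{163411}{7104}$ ($G = \frac{490233}{21412 - 100} = \frac{490233}{21312} = 490233 \cdot \frac{1}{21312} = \frac{163411}{7104} \approx 23.003$)
$\frac{D{\left(-319 \right)}}{G} - \frac{32472}{436531} = \frac{-324 - 319}{\frac{163411}{7104}} - \frac{32472}{436531} = \left(-643\right) \frac{7104}{163411} - \frac{32472}{436531} = - \frac{4567872}{163411} - \frac{32472}{436531} = - \frac{1999324014024}{71333967241}$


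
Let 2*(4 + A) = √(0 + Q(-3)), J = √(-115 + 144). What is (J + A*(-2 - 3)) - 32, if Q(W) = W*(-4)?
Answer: -12 + √29 - 5*√3 ≈ -15.275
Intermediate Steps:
Q(W) = -4*W
J = √29 ≈ 5.3852
A = -4 + √3 (A = -4 + √(0 - 4*(-3))/2 = -4 + √(0 + 12)/2 = -4 + √12/2 = -4 + (2*√3)/2 = -4 + √3 ≈ -2.2679)
(J + A*(-2 - 3)) - 32 = (√29 + (-4 + √3)*(-2 - 3)) - 32 = (√29 + (-4 + √3)*(-5)) - 32 = (√29 + (20 - 5*√3)) - 32 = (20 + √29 - 5*√3) - 32 = -12 + √29 - 5*√3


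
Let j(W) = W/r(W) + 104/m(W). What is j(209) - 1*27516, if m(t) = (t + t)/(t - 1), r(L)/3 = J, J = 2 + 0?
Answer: -34396487/1254 ≈ -27429.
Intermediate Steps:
J = 2
r(L) = 6 (r(L) = 3*2 = 6)
m(t) = 2*t/(-1 + t) (m(t) = (2*t)/(-1 + t) = 2*t/(-1 + t))
j(W) = W/6 + 52*(-1 + W)/W (j(W) = W/6 + 104/((2*W/(-1 + W))) = W*(⅙) + 104*((-1 + W)/(2*W)) = W/6 + 52*(-1 + W)/W)
j(209) - 1*27516 = (52 - 52/209 + (⅙)*209) - 1*27516 = (52 - 52*1/209 + 209/6) - 27516 = (52 - 52/209 + 209/6) - 27516 = 108577/1254 - 27516 = -34396487/1254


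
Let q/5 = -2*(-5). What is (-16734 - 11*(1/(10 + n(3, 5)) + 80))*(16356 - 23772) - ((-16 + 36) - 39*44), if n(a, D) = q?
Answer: 653142398/5 ≈ 1.3063e+8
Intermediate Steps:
q = 50 (q = 5*(-2*(-5)) = 5*10 = 50)
n(a, D) = 50
(-16734 - 11*(1/(10 + n(3, 5)) + 80))*(16356 - 23772) - ((-16 + 36) - 39*44) = (-16734 - 11*(1/(10 + 50) + 80))*(16356 - 23772) - ((-16 + 36) - 39*44) = (-16734 - 11*(1/60 + 80))*(-7416) - (20 - 1716) = (-16734 - 11*(1/60 + 80))*(-7416) - 1*(-1696) = (-16734 - 11*4801/60)*(-7416) + 1696 = (-16734 - 52811/60)*(-7416) + 1696 = -1056851/60*(-7416) + 1696 = 653133918/5 + 1696 = 653142398/5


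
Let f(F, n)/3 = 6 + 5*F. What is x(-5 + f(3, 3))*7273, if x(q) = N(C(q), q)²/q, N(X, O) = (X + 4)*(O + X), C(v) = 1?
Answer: 632932825/58 ≈ 1.0913e+7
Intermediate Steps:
f(F, n) = 18 + 15*F (f(F, n) = 3*(6 + 5*F) = 18 + 15*F)
N(X, O) = (4 + X)*(O + X)
x(q) = (5 + 5*q)²/q (x(q) = (1² + 4*q + 4*1 + q*1)²/q = (1 + 4*q + 4 + q)²/q = (5 + 5*q)²/q)
x(-5 + f(3, 3))*7273 = (25*(1 + (-5 + (18 + 15*3)))²/(-5 + (18 + 15*3)))*7273 = (25*(1 + (-5 + (18 + 45)))²/(-5 + (18 + 45)))*7273 = (25*(1 + (-5 + 63))²/(-5 + 63))*7273 = (25*(1 + 58)²/58)*7273 = (25*(1/58)*59²)*7273 = (25*(1/58)*3481)*7273 = (87025/58)*7273 = 632932825/58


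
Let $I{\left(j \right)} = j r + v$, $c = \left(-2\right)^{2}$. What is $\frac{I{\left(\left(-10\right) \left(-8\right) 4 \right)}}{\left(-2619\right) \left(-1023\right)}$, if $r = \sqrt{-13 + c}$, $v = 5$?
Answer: $\frac{5}{2679237} + \frac{320 i}{893079} \approx 1.8662 \cdot 10^{-6} + 0.00035831 i$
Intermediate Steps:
$c = 4$
$r = 3 i$ ($r = \sqrt{-13 + 4} = \sqrt{-9} = 3 i \approx 3.0 i$)
$I{\left(j \right)} = 5 + 3 i j$ ($I{\left(j \right)} = j 3 i + 5 = 3 i j + 5 = 5 + 3 i j$)
$\frac{I{\left(\left(-10\right) \left(-8\right) 4 \right)}}{\left(-2619\right) \left(-1023\right)} = \frac{5 + 3 i \left(-10\right) \left(-8\right) 4}{\left(-2619\right) \left(-1023\right)} = \frac{5 + 3 i 80 \cdot 4}{2679237} = \left(5 + 3 i 320\right) \frac{1}{2679237} = \left(5 + 960 i\right) \frac{1}{2679237} = \frac{5}{2679237} + \frac{320 i}{893079}$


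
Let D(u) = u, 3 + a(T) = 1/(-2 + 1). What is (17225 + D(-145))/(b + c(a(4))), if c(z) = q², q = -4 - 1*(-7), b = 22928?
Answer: 17080/22937 ≈ 0.74465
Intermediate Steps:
a(T) = -4 (a(T) = -3 + 1/(-2 + 1) = -3 + 1/(-1) = -3 - 1 = -4)
q = 3 (q = -4 + 7 = 3)
c(z) = 9 (c(z) = 3² = 9)
(17225 + D(-145))/(b + c(a(4))) = (17225 - 145)/(22928 + 9) = 17080/22937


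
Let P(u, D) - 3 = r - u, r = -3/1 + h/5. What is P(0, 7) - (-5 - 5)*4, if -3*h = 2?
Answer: 598/15 ≈ 39.867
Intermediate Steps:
h = -⅔ (h = -⅓*2 = -⅔ ≈ -0.66667)
r = -47/15 (r = -3/1 - ⅔/5 = -3*1 - ⅔*⅕ = -3 - 2/15 = -47/15 ≈ -3.1333)
P(u, D) = -2/15 - u (P(u, D) = 3 + (-47/15 - u) = -2/15 - u)
P(0, 7) - (-5 - 5)*4 = (-2/15 - 1*0) - (-5 - 5)*4 = (-2/15 + 0) - 1*(-10)*4 = -2/15 + 10*4 = -2/15 + 40 = 598/15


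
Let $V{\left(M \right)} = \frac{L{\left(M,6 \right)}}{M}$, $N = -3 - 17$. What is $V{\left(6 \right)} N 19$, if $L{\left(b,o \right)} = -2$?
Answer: $\frac{380}{3} \approx 126.67$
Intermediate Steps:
$N = -20$ ($N = -3 - 17 = -20$)
$V{\left(M \right)} = - \frac{2}{M}$
$V{\left(6 \right)} N 19 = - \frac{2}{6} \left(-20\right) 19 = \left(-2\right) \frac{1}{6} \left(-20\right) 19 = \left(- \frac{1}{3}\right) \left(-20\right) 19 = \frac{20}{3} \cdot 19 = \frac{380}{3}$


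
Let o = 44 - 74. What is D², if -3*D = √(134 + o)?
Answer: 104/9 ≈ 11.556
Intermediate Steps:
o = -30
D = -2*√26/3 (D = -√(134 - 30)/3 = -2*√26/3 ≈ -3.3993)
D² = (-2*√26/3)² = 104/9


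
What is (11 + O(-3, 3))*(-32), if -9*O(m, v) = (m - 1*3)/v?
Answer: -3232/9 ≈ -359.11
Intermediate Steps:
O(m, v) = -(-3 + m)/(9*v) (O(m, v) = -(m - 1*3)/(9*v) = -(m - 3)/(9*v) = -(-3 + m)/(9*v))
(11 + O(-3, 3))*(-32) = (11 + (⅑)*(3 - 1*(-3))/3)*(-32) = (11 + (⅑)*(⅓)*(3 + 3))*(-32) = (11 + (⅑)*(⅓)*6)*(-32) = (11 + 2/9)*(-32) = (101/9)*(-32) = -3232/9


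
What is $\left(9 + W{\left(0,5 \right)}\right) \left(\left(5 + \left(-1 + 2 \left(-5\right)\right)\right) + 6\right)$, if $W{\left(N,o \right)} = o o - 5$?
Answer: $0$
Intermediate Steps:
$W{\left(N,o \right)} = -5 + o^{2}$ ($W{\left(N,o \right)} = o^{2} - 5 = -5 + o^{2}$)
$\left(9 + W{\left(0,5 \right)}\right) \left(\left(5 + \left(-1 + 2 \left(-5\right)\right)\right) + 6\right) = \left(9 - \left(5 - 5^{2}\right)\right) \left(\left(5 + \left(-1 + 2 \left(-5\right)\right)\right) + 6\right) = \left(9 + \left(-5 + 25\right)\right) \left(\left(5 - 11\right) + 6\right) = \left(9 + 20\right) \left(\left(5 - 11\right) + 6\right) = 29 \left(-6 + 6\right) = 29 \cdot 0 = 0$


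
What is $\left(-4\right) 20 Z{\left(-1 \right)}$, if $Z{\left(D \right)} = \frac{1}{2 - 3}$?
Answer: $80$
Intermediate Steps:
$Z{\left(D \right)} = -1$ ($Z{\left(D \right)} = \frac{1}{-1} = -1$)
$\left(-4\right) 20 Z{\left(-1 \right)} = \left(-4\right) 20 \left(-1\right) = \left(-80\right) \left(-1\right) = 80$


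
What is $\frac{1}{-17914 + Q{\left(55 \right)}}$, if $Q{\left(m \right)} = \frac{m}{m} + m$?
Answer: $- \frac{1}{17858} \approx -5.5997 \cdot 10^{-5}$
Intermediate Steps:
$Q{\left(m \right)} = 1 + m$
$\frac{1}{-17914 + Q{\left(55 \right)}} = \frac{1}{-17914 + \left(1 + 55\right)} = \frac{1}{-17914 + 56} = \frac{1}{-17858} = - \frac{1}{17858}$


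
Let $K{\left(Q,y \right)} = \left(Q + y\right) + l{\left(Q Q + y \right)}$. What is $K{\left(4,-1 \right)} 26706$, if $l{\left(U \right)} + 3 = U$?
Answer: $400590$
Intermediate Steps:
$l{\left(U \right)} = -3 + U$
$K{\left(Q,y \right)} = -3 + Q + Q^{2} + 2 y$ ($K{\left(Q,y \right)} = \left(Q + y\right) - \left(3 - y - Q Q\right) = \left(Q + y\right) - \left(3 - y - Q^{2}\right) = \left(Q + y\right) + \left(-3 + y + Q^{2}\right) = -3 + Q + Q^{2} + 2 y$)
$K{\left(4,-1 \right)} 26706 = \left(-3 + 4 + 4^{2} + 2 \left(-1\right)\right) 26706 = \left(-3 + 4 + 16 - 2\right) 26706 = 15 \cdot 26706 = 400590$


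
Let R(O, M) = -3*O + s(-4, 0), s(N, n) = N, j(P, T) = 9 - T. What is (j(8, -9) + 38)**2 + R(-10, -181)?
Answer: 3162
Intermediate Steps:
R(O, M) = -4 - 3*O (R(O, M) = -3*O - 4 = -4 - 3*O)
(j(8, -9) + 38)**2 + R(-10, -181) = ((9 - 1*(-9)) + 38)**2 + (-4 - 3*(-10)) = ((9 + 9) + 38)**2 + (-4 + 30) = (18 + 38)**2 + 26 = 56**2 + 26 = 3136 + 26 = 3162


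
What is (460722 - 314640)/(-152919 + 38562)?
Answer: -48694/38119 ≈ -1.2774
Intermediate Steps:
(460722 - 314640)/(-152919 + 38562) = 146082/(-114357) = 146082*(-1/114357) = -48694/38119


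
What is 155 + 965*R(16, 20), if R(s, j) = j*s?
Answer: 308955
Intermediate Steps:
155 + 965*R(16, 20) = 155 + 965*(20*16) = 155 + 965*320 = 155 + 308800 = 308955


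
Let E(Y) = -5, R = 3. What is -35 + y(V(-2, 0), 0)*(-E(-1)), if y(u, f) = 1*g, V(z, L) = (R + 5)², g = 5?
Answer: -10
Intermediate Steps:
V(z, L) = 64 (V(z, L) = (3 + 5)² = 8² = 64)
y(u, f) = 5 (y(u, f) = 1*5 = 5)
-35 + y(V(-2, 0), 0)*(-E(-1)) = -35 + 5*(-1*(-5)) = -35 + 5*5 = -35 + 25 = -10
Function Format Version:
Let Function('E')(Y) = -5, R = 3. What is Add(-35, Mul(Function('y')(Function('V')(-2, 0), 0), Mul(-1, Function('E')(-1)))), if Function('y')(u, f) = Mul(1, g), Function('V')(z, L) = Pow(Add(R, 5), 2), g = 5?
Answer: -10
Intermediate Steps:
Function('V')(z, L) = 64 (Function('V')(z, L) = Pow(Add(3, 5), 2) = Pow(8, 2) = 64)
Function('y')(u, f) = 5 (Function('y')(u, f) = Mul(1, 5) = 5)
Add(-35, Mul(Function('y')(Function('V')(-2, 0), 0), Mul(-1, Function('E')(-1)))) = Add(-35, Mul(5, Mul(-1, -5))) = Add(-35, Mul(5, 5)) = Add(-35, 25) = -10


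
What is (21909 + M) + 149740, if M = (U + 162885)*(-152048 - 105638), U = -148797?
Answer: -3630108719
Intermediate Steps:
M = -3630280368 (M = (-148797 + 162885)*(-152048 - 105638) = 14088*(-257686) = -3630280368)
(21909 + M) + 149740 = (21909 - 3630280368) + 149740 = -3630258459 + 149740 = -3630108719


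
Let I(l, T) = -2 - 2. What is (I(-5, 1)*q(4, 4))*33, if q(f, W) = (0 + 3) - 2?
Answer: -132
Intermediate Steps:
I(l, T) = -4
q(f, W) = 1 (q(f, W) = 3 - 2 = 1)
(I(-5, 1)*q(4, 4))*33 = -4*1*33 = -4*33 = -132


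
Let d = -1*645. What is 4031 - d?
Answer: 4676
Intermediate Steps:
d = -645
4031 - d = 4031 - 1*(-645) = 4031 + 645 = 4676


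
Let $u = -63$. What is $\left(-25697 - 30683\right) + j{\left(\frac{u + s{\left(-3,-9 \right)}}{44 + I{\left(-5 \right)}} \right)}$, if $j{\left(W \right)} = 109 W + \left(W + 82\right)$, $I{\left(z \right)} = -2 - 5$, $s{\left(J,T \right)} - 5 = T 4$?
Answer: $- \frac{2093366}{37} \approx -56577.0$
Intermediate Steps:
$s{\left(J,T \right)} = 5 + 4 T$ ($s{\left(J,T \right)} = 5 + T 4 = 5 + 4 T$)
$I{\left(z \right)} = -7$
$j{\left(W \right)} = 82 + 110 W$ ($j{\left(W \right)} = 109 W + \left(82 + W\right) = 82 + 110 W$)
$\left(-25697 - 30683\right) + j{\left(\frac{u + s{\left(-3,-9 \right)}}{44 + I{\left(-5 \right)}} \right)} = \left(-25697 - 30683\right) + \left(82 + 110 \frac{-63 + \left(5 + 4 \left(-9\right)\right)}{44 - 7}\right) = -56380 + \left(82 + 110 \frac{-63 + \left(5 - 36\right)}{37}\right) = -56380 + \left(82 + 110 \left(-63 - 31\right) \frac{1}{37}\right) = -56380 + \left(82 + 110 \left(\left(-94\right) \frac{1}{37}\right)\right) = -56380 + \left(82 + 110 \left(- \frac{94}{37}\right)\right) = -56380 + \left(82 - \frac{10340}{37}\right) = -56380 - \frac{7306}{37} = - \frac{2093366}{37}$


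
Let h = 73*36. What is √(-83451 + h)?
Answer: I*√80823 ≈ 284.29*I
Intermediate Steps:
h = 2628
√(-83451 + h) = √(-83451 + 2628) = √(-80823) = I*√80823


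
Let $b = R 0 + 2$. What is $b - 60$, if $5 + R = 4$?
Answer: $-58$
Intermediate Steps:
$R = -1$ ($R = -5 + 4 = -1$)
$b = 2$ ($b = \left(-1\right) 0 + 2 = 0 + 2 = 2$)
$b - 60 = 2 - 60 = -58$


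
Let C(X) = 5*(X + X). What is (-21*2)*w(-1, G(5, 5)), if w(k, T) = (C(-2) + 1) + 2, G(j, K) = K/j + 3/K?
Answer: 714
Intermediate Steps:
G(j, K) = 3/K + K/j
C(X) = 10*X (C(X) = 5*(2*X) = 10*X)
w(k, T) = -17 (w(k, T) = (10*(-2) + 1) + 2 = (-20 + 1) + 2 = -19 + 2 = -17)
(-21*2)*w(-1, G(5, 5)) = -21*2*(-17) = -42*(-17) = 714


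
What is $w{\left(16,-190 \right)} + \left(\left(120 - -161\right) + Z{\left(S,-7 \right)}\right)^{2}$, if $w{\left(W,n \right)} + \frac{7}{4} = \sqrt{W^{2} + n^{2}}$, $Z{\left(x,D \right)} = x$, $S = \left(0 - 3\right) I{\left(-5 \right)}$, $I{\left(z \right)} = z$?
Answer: $\frac{350457}{4} + 2 \sqrt{9089} \approx 87805.0$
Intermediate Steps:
$S = 15$ ($S = \left(0 - 3\right) \left(-5\right) = \left(-3\right) \left(-5\right) = 15$)
$w{\left(W,n \right)} = - \frac{7}{4} + \sqrt{W^{2} + n^{2}}$
$w{\left(16,-190 \right)} + \left(\left(120 - -161\right) + Z{\left(S,-7 \right)}\right)^{2} = \left(- \frac{7}{4} + \sqrt{16^{2} + \left(-190\right)^{2}}\right) + \left(\left(120 - -161\right) + 15\right)^{2} = \left(- \frac{7}{4} + \sqrt{256 + 36100}\right) + \left(\left(120 + 161\right) + 15\right)^{2} = \left(- \frac{7}{4} + \sqrt{36356}\right) + \left(281 + 15\right)^{2} = \left(- \frac{7}{4} + 2 \sqrt{9089}\right) + 296^{2} = \left(- \frac{7}{4} + 2 \sqrt{9089}\right) + 87616 = \frac{350457}{4} + 2 \sqrt{9089}$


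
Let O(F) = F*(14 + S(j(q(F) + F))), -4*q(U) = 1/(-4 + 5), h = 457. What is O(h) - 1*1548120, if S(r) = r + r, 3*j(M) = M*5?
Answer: -1691879/2 ≈ -8.4594e+5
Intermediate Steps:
q(U) = -¼ (q(U) = -1/(4*(-4 + 5)) = -¼/1 = -¼*1 = -¼)
j(M) = 5*M/3 (j(M) = (M*5)/3 = (5*M)/3 = 5*M/3)
S(r) = 2*r
O(F) = F*(79/6 + 10*F/3) (O(F) = F*(14 + 2*(5*(-¼ + F)/3)) = F*(14 + 2*(-5/12 + 5*F/3)) = F*(14 + (-⅚ + 10*F/3)) = F*(79/6 + 10*F/3))
O(h) - 1*1548120 = (⅙)*457*(79 + 20*457) - 1*1548120 = (⅙)*457*(79 + 9140) - 1548120 = (⅙)*457*9219 - 1548120 = 1404361/2 - 1548120 = -1691879/2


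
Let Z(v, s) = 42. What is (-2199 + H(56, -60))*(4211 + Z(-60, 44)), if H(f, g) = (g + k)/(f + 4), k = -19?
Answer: -561476807/60 ≈ -9.3580e+6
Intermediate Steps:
H(f, g) = (-19 + g)/(4 + f) (H(f, g) = (g - 19)/(f + 4) = (-19 + g)/(4 + f))
(-2199 + H(56, -60))*(4211 + Z(-60, 44)) = (-2199 + (-19 - 60)/(4 + 56))*(4211 + 42) = (-2199 - 79/60)*4253 = -132019/60*4253 = -561476807/60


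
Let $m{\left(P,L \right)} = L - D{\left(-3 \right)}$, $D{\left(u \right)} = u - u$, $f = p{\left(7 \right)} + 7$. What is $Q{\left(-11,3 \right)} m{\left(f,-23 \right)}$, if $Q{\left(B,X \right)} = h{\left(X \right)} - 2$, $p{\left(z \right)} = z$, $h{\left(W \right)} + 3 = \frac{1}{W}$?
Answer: $\frac{322}{3} \approx 107.33$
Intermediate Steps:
$h{\left(W \right)} = -3 + \frac{1}{W}$
$f = 14$ ($f = 7 + 7 = 14$)
$Q{\left(B,X \right)} = -5 + \frac{1}{X}$ ($Q{\left(B,X \right)} = \left(-3 + \frac{1}{X}\right) - 2 = -5 + \frac{1}{X}$)
$D{\left(u \right)} = 0$
$m{\left(P,L \right)} = L$ ($m{\left(P,L \right)} = L - 0 = L + 0 = L$)
$Q{\left(-11,3 \right)} m{\left(f,-23 \right)} = \left(-5 + \frac{1}{3}\right) \left(-23\right) = \left(- \frac{14}{3}\right) \left(-23\right) = \frac{322}{3}$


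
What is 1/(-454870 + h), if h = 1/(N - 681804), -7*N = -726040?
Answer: -578084/262953069081 ≈ -2.1984e-6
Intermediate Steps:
N = 103720 (N = -⅐*(-726040) = 103720)
h = -1/578084 (h = 1/(103720 - 681804) = 1/(-578084) = -1/578084 ≈ -1.7299e-6)
1/(-454870 + h) = 1/(-454870 - 1/578084) = 1/(-262953069081/578084) = -578084/262953069081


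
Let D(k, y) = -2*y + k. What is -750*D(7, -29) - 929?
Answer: -49679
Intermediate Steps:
D(k, y) = k - 2*y
-750*D(7, -29) - 929 = -750*(7 - 2*(-29)) - 929 = -750*(7 + 58) - 929 = -750*65 - 929 = -48750 - 929 = -49679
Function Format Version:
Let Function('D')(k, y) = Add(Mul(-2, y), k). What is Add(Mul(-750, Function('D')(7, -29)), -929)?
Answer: -49679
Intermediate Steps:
Function('D')(k, y) = Add(k, Mul(-2, y))
Add(Mul(-750, Function('D')(7, -29)), -929) = Add(Mul(-750, Add(7, Mul(-2, -29))), -929) = Add(Mul(-750, Add(7, 58)), -929) = Add(Mul(-750, 65), -929) = Add(-48750, -929) = -49679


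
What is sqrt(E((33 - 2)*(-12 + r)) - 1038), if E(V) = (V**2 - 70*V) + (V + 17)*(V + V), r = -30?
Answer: sqrt(5131446) ≈ 2265.3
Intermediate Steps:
E(V) = V**2 - 70*V + 2*V*(17 + V) (E(V) = (V**2 - 70*V) + (17 + V)*(2*V) = (V**2 - 70*V) + 2*V*(17 + V) = V**2 - 70*V + 2*V*(17 + V))
sqrt(E((33 - 2)*(-12 + r)) - 1038) = sqrt(3*((33 - 2)*(-12 - 30))*(-12 + (33 - 2)*(-12 - 30)) - 1038) = sqrt(3*(31*(-42))*(-12 + 31*(-42)) - 1038) = sqrt(3*(-1302)*(-12 - 1302) - 1038) = sqrt(3*(-1302)*(-1314) - 1038) = sqrt(5132484 - 1038) = sqrt(5131446)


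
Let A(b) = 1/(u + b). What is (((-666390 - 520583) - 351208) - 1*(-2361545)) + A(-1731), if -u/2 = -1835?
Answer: 1596502797/1939 ≈ 8.2336e+5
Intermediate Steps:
u = 3670 (u = -2*(-1835) = 3670)
A(b) = 1/(3670 + b)
(((-666390 - 520583) - 351208) - 1*(-2361545)) + A(-1731) = (((-666390 - 520583) - 351208) - 1*(-2361545)) + 1/(3670 - 1731) = ((-1186973 - 351208) + 2361545) + 1/1939 = (-1538181 + 2361545) + 1/1939 = 823364 + 1/1939 = 1596502797/1939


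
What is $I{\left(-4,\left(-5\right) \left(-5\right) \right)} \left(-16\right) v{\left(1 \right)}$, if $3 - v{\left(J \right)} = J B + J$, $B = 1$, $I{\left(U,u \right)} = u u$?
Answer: $-10000$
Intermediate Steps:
$I{\left(U,u \right)} = u^{2}$
$v{\left(J \right)} = 3 - 2 J$ ($v{\left(J \right)} = 3 - \left(J 1 + J\right) = 3 - \left(J + J\right) = 3 - 2 J$)
$I{\left(-4,\left(-5\right) \left(-5\right) \right)} \left(-16\right) v{\left(1 \right)} = \left(\left(-5\right) \left(-5\right)\right)^{2} \left(-16\right) \left(3 - 2\right) = 25^{2} \left(-16\right) \left(3 - 2\right) = 625 \left(-16\right) 1 = \left(-10000\right) 1 = -10000$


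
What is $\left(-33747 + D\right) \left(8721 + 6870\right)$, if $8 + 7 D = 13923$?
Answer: $- \frac{3466097574}{7} \approx -4.9516 \cdot 10^{8}$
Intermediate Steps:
$D = \frac{13915}{7}$ ($D = - \frac{8}{7} + \frac{1}{7} \cdot 13923 = - \frac{8}{7} + 1989 = \frac{13915}{7} \approx 1987.9$)
$\left(-33747 + D\right) \left(8721 + 6870\right) = \left(-33747 + \frac{13915}{7}\right) \left(8721 + 6870\right) = \left(- \frac{222314}{7}\right) 15591 = - \frac{3466097574}{7}$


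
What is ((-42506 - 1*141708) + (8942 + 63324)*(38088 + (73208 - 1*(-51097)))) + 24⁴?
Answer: 11735640100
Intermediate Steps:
((-42506 - 1*141708) + (8942 + 63324)*(38088 + (73208 - 1*(-51097)))) + 24⁴ = ((-42506 - 141708) + 72266*(38088 + (73208 + 51097))) + 331776 = (-184214 + 72266*(38088 + 124305)) + 331776 = (-184214 + 72266*162393) + 331776 = (-184214 + 11735492538) + 331776 = 11735308324 + 331776 = 11735640100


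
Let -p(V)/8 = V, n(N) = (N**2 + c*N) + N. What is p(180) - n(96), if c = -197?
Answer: 8160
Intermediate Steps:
n(N) = N**2 - 196*N (n(N) = (N**2 - 197*N) + N = N**2 - 196*N)
p(V) = -8*V
p(180) - n(96) = -8*180 - 96*(-196 + 96) = -1440 - 96*(-100) = -1440 - 1*(-9600) = -1440 + 9600 = 8160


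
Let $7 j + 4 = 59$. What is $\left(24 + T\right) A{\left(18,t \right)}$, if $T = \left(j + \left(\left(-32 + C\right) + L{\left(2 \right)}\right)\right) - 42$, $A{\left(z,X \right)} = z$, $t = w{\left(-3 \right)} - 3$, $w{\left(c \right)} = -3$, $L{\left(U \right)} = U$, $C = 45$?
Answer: $\frac{612}{7} \approx 87.429$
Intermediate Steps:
$j = \frac{55}{7}$ ($j = - \frac{4}{7} + \frac{1}{7} \cdot 59 = - \frac{4}{7} + \frac{59}{7} = \frac{55}{7} \approx 7.8571$)
$t = -6$ ($t = -3 - 3 = -6$)
$T = - \frac{134}{7}$ ($T = \left(\frac{55}{7} + \left(\left(-32 + 45\right) + 2\right)\right) - 42 = \left(\frac{55}{7} + \left(13 + 2\right)\right) - 42 = \left(\frac{55}{7} + 15\right) - 42 = \frac{160}{7} - 42 = - \frac{134}{7} \approx -19.143$)
$\left(24 + T\right) A{\left(18,t \right)} = \left(24 - \frac{134}{7}\right) 18 = \frac{34}{7} \cdot 18 = \frac{612}{7}$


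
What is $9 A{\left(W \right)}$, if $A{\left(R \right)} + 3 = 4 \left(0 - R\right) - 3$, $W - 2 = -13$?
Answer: $342$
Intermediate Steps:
$W = -11$ ($W = 2 - 13 = -11$)
$A{\left(R \right)} = -6 - 4 R$ ($A{\left(R \right)} = -3 + \left(4 \left(0 - R\right) - 3\right) = -3 + \left(4 \left(- R\right) - 3\right) = -3 - \left(3 + 4 R\right) = -6 - 4 R$)
$9 A{\left(W \right)} = 9 \left(-6 - -44\right) = 9 \left(-6 + 44\right) = 9 \cdot 38 = 342$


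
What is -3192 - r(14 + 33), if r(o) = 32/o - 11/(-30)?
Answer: -4502197/1410 ≈ -3193.0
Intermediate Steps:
r(o) = 11/30 + 32/o (r(o) = 32/o - 11*(-1/30) = 32/o + 11/30 = 11/30 + 32/o)
-3192 - r(14 + 33) = -3192 - (11/30 + 32/(14 + 33)) = -3192 - (11/30 + 32/47) = -3192 - 1*1477/1410 = -3192 - 1477/1410 = -4502197/1410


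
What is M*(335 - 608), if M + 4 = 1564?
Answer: -425880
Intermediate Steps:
M = 1560 (M = -4 + 1564 = 1560)
M*(335 - 608) = 1560*(335 - 608) = 1560*(-273) = -425880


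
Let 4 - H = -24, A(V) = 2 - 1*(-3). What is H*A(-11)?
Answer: 140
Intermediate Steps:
A(V) = 5 (A(V) = 2 + 3 = 5)
H = 28 (H = 4 - 1*(-24) = 4 + 24 = 28)
H*A(-11) = 28*5 = 140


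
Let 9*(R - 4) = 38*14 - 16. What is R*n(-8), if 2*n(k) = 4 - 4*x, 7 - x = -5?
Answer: -4048/3 ≈ -1349.3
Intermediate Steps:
R = 184/3 (R = 4 + (38*14 - 16)/9 = 4 + (532 - 16)/9 = 4 + (1/9)*516 = 4 + 172/3 = 184/3 ≈ 61.333)
x = 12 (x = 7 - 1*(-5) = 7 + 5 = 12)
n(k) = -22 (n(k) = (4 - 4*12)/2 = (4 - 48)/2 = (1/2)*(-44) = -22)
R*n(-8) = (184/3)*(-22) = -4048/3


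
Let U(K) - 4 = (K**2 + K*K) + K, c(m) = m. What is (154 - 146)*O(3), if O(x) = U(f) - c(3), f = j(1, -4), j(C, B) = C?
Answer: 32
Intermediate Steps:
f = 1
U(K) = 4 + K + 2*K**2 (U(K) = 4 + ((K**2 + K*K) + K) = 4 + ((K**2 + K**2) + K) = 4 + (2*K**2 + K) = 4 + (K + 2*K**2) = 4 + K + 2*K**2)
O(x) = 4 (O(x) = (4 + 1 + 2*1**2) - 1*3 = (4 + 1 + 2*1) - 3 = (4 + 1 + 2) - 3 = 7 - 3 = 4)
(154 - 146)*O(3) = (154 - 146)*4 = 8*4 = 32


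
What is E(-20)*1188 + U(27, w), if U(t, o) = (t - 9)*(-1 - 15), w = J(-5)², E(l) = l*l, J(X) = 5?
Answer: 474912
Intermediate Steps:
E(l) = l²
w = 25 (w = 5² = 25)
U(t, o) = 144 - 16*t (U(t, o) = (-9 + t)*(-16) = 144 - 16*t)
E(-20)*1188 + U(27, w) = (-20)²*1188 + (144 - 16*27) = 400*1188 + (144 - 432) = 475200 - 288 = 474912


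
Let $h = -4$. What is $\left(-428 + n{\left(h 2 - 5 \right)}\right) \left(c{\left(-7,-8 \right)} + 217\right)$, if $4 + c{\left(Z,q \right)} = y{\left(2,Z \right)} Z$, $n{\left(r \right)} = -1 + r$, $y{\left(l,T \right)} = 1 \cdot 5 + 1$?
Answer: $-75582$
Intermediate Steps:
$y{\left(l,T \right)} = 6$ ($y{\left(l,T \right)} = 5 + 1 = 6$)
$c{\left(Z,q \right)} = -4 + 6 Z$
$\left(-428 + n{\left(h 2 - 5 \right)}\right) \left(c{\left(-7,-8 \right)} + 217\right) = \left(-428 - 14\right) \left(\left(-4 + 6 \left(-7\right)\right) + 217\right) = \left(-428 - 14\right) \left(\left(-4 - 42\right) + 217\right) = \left(-428 - 14\right) \left(-46 + 217\right) = \left(-428 - 14\right) 171 = \left(-442\right) 171 = -75582$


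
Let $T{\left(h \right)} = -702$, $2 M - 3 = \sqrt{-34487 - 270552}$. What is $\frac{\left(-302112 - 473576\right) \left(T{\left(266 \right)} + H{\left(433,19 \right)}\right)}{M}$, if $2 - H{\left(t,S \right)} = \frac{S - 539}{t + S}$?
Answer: $\frac{45942061020}{4308803} - \frac{15314020340 i \sqrt{305039}}{4308803} \approx 10662.0 - 1.963 \cdot 10^{6} i$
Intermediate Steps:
$H{\left(t,S \right)} = 2 - \frac{-539 + S}{S + t}$ ($H{\left(t,S \right)} = 2 - \frac{S - 539}{t + S} = 2 - \frac{-539 + S}{S + t}$)
$M = \frac{3}{2} + \frac{i \sqrt{305039}}{2}$ ($M = \frac{3}{2} + \frac{\sqrt{-34487 - 270552}}{2} = \frac{3}{2} + \frac{\sqrt{-305039}}{2} = \frac{3}{2} + \frac{i \sqrt{305039}}{2} \approx 1.5 + 276.15 i$)
$\frac{\left(-302112 - 473576\right) \left(T{\left(266 \right)} + H{\left(433,19 \right)}\right)}{M} = \frac{\left(-302112 - 473576\right) \left(-702 + \frac{539 + 19 + 2 \cdot 433}{19 + 433}\right)}{\frac{3}{2} + \frac{i \sqrt{305039}}{2}} = \frac{\left(-775688\right) \left(-702 + \frac{539 + 19 + 866}{452}\right)}{\frac{3}{2} + \frac{i \sqrt{305039}}{2}} = \frac{\left(-775688\right) \left(-702 + \frac{1}{452} \cdot 1424\right)}{\frac{3}{2} + \frac{i \sqrt{305039}}{2}} = \frac{\left(-775688\right) \left(-702 + \frac{356}{113}\right)}{\frac{3}{2} + \frac{i \sqrt{305039}}{2}} = \frac{\left(-775688\right) \left(- \frac{78970}{113}\right)}{\frac{3}{2} + \frac{i \sqrt{305039}}{2}} = \frac{61256081360}{113 \left(\frac{3}{2} + \frac{i \sqrt{305039}}{2}\right)}$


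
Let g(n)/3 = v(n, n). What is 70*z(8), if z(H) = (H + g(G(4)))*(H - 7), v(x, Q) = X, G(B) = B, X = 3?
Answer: 1190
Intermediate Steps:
v(x, Q) = 3
g(n) = 9 (g(n) = 3*3 = 9)
z(H) = (-7 + H)*(9 + H) (z(H) = (H + 9)*(H - 7) = (9 + H)*(-7 + H) = (-7 + H)*(9 + H))
70*z(8) = 70*(-63 + 8² + 2*8) = 70*(-63 + 64 + 16) = 70*17 = 1190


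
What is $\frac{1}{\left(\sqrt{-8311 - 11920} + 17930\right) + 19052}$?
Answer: $\frac{36982}{1367688555} - \frac{i \sqrt{20231}}{1367688555} \approx 2.704 \cdot 10^{-5} - 1.04 \cdot 10^{-7} i$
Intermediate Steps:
$\frac{1}{\left(\sqrt{-8311 - 11920} + 17930\right) + 19052} = \frac{1}{\left(\sqrt{-20231} + 17930\right) + 19052} = \frac{1}{\left(i \sqrt{20231} + 17930\right) + 19052} = \frac{1}{\left(17930 + i \sqrt{20231}\right) + 19052} = \frac{1}{36982 + i \sqrt{20231}}$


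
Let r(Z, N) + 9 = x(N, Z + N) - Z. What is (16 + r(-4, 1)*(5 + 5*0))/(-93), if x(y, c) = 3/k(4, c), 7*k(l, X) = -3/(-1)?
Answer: -26/93 ≈ -0.27957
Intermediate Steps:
k(l, X) = 3/7 (k(l, X) = (-3/(-1))/7 = (-3*(-1))/7 = (⅐)*3 = 3/7)
x(y, c) = 7 (x(y, c) = 3/(3/7) = 3*(7/3) = 7)
r(Z, N) = -2 - Z (r(Z, N) = -9 + (7 - Z) = -2 - Z)
(16 + r(-4, 1)*(5 + 5*0))/(-93) = (16 + (-2 - 1*(-4))*(5 + 5*0))/(-93) = (16 + (-2 + 4)*(5 + 0))*(-1/93) = (16 + 2*5)*(-1/93) = (16 + 10)*(-1/93) = 26*(-1/93) = -26/93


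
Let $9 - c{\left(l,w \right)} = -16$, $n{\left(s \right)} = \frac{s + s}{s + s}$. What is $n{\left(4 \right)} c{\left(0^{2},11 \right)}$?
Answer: $25$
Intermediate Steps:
$n{\left(s \right)} = 1$ ($n{\left(s \right)} = \frac{2 s}{2 s} = 2 s \frac{1}{2 s} = 1$)
$c{\left(l,w \right)} = 25$ ($c{\left(l,w \right)} = 9 - -16 = 9 + 16 = 25$)
$n{\left(4 \right)} c{\left(0^{2},11 \right)} = 1 \cdot 25 = 25$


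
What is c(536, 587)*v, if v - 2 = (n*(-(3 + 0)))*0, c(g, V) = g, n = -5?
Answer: 1072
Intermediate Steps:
v = 2 (v = 2 - (-5)*(3 + 0)*0 = 2 - (-5)*3*0 = 2 - 5*(-3)*0 = 2 + 15*0 = 2 + 0 = 2)
c(536, 587)*v = 536*2 = 1072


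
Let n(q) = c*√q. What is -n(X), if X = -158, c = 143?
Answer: -143*I*√158 ≈ -1797.5*I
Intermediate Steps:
n(q) = 143*√q
-n(X) = -143*√(-158) = -143*I*√158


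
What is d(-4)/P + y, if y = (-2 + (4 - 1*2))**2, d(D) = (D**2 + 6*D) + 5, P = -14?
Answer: 3/14 ≈ 0.21429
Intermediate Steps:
d(D) = 5 + D**2 + 6*D
y = 0 (y = (-2 + (4 - 2))**2 = (-2 + 2)**2 = 0**2 = 0)
d(-4)/P + y = (5 + (-4)**2 + 6*(-4))/(-14) + 0 = (5 + 16 - 24)*(-1/14) + 0 = -3*(-1/14) + 0 = 3/14 + 0 = 3/14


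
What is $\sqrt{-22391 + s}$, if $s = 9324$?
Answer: $i \sqrt{13067} \approx 114.31 i$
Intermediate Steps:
$\sqrt{-22391 + s} = \sqrt{-22391 + 9324} = \sqrt{-13067} = i \sqrt{13067}$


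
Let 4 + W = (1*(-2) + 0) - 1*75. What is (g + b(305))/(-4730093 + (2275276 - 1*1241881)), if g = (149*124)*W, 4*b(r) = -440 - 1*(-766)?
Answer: 2992949/7393396 ≈ 0.40481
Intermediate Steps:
b(r) = 163/2 (b(r) = (-440 - 1*(-766))/4 = (-440 + 766)/4 = (1/4)*326 = 163/2)
W = -81 (W = -4 + ((1*(-2) + 0) - 1*75) = -4 + ((-2 + 0) - 75) = -4 + (-2 - 75) = -4 - 77 = -81)
g = -1496556 (g = (149*124)*(-81) = 18476*(-81) = -1496556)
(g + b(305))/(-4730093 + (2275276 - 1*1241881)) = (-1496556 + 163/2)/(-4730093 + (2275276 - 1*1241881)) = -2992949/(2*(-4730093 + (2275276 - 1241881))) = -2992949/(2*(-4730093 + 1033395)) = -2992949/2/(-3696698) = -2992949/2*(-1/3696698) = 2992949/7393396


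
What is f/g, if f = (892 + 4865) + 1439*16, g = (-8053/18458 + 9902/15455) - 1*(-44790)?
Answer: 746391775690/1161566318191 ≈ 0.64257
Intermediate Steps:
g = 1161566318191/25933490 (g = (-8053*1/18458 + 9902*(1/15455)) + 44790 = (-8053/18458 + 9902/15455) + 44790 = 5301091/25933490 + 44790 = 1161566318191/25933490 ≈ 44790.)
f = 28781 (f = 5757 + 23024 = 28781)
f/g = 28781/(1161566318191/25933490) = 28781*(25933490/1161566318191) = 746391775690/1161566318191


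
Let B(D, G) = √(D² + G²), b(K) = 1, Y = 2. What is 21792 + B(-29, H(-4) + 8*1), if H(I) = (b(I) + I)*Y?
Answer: 21792 + 13*√5 ≈ 21821.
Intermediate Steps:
H(I) = 2 + 2*I (H(I) = (1 + I)*2 = 2 + 2*I)
21792 + B(-29, H(-4) + 8*1) = 21792 + √((-29)² + ((2 + 2*(-4)) + 8*1)²) = 21792 + √(841 + ((2 - 8) + 8)²) = 21792 + √(841 + (-6 + 8)²) = 21792 + √(841 + 2²) = 21792 + √(841 + 4) = 21792 + √845 = 21792 + 13*√5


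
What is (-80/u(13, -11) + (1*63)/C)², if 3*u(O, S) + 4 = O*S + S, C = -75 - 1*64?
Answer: 136960209/120582361 ≈ 1.1358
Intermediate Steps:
C = -139 (C = -75 - 64 = -139)
u(O, S) = -4/3 + S/3 + O*S/3 (u(O, S) = -4/3 + (O*S + S)/3 = -4/3 + (S + O*S)/3 = -4/3 + (S/3 + O*S/3) = -4/3 + S/3 + O*S/3)
(-80/u(13, -11) + (1*63)/C)² = (-80/(-4/3 + (⅓)*(-11) + (⅓)*13*(-11)) + (1*63)/(-139))² = (-80/(-4/3 - 11/3 - 143/3) + 63*(-1/139))² = (-80/(-158/3) - 63/139)² = (-80*(-3/158) - 63/139)² = (120/79 - 63/139)² = (11703/10981)² = 136960209/120582361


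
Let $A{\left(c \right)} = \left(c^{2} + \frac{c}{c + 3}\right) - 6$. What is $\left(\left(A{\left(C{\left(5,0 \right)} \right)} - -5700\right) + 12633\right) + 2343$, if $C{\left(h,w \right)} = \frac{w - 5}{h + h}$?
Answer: $\frac{413401}{20} \approx 20670.0$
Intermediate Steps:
$C{\left(h,w \right)} = \frac{-5 + w}{2 h}$
$A{\left(c \right)} = -6 + c^{2} + \frac{c}{3 + c}$ ($A{\left(c \right)} = \left(c^{2} + \frac{c}{3 + c}\right) - 6 = -6 + c^{2} + \frac{c}{3 + c}$)
$\left(\left(A{\left(C{\left(5,0 \right)} \right)} - -5700\right) + 12633\right) + 2343 = \left(\left(\frac{-18 + \left(\frac{-5 + 0}{2 \cdot 5}\right)^{3} - 5 \frac{-5 + 0}{2 \cdot 5} + 3 \left(\frac{-5 + 0}{2 \cdot 5}\right)^{2}}{3 + \frac{-5 + 0}{2 \cdot 5}} - -5700\right) + 12633\right) + 2343 = \left(\left(\frac{-18 + \left(\frac{1}{2} \cdot \frac{1}{5} \left(-5\right)\right)^{3} - 5 \cdot \frac{1}{2} \cdot \frac{1}{5} \left(-5\right) + 3 \left(\frac{1}{2} \cdot \frac{1}{5} \left(-5\right)\right)^{2}}{3 + \frac{1}{2} \cdot \frac{1}{5} \left(-5\right)} + 5700\right) + 12633\right) + 2343 = \left(\left(\frac{-18 + \left(- \frac{1}{2}\right)^{3} - - \frac{5}{2} + 3 \left(- \frac{1}{2}\right)^{2}}{3 - \frac{1}{2}} + 5700\right) + 12633\right) + 2343 = \left(\left(\frac{-18 - \frac{1}{8} + \frac{5}{2} + 3 \cdot \frac{1}{4}}{\frac{5}{2}} + 5700\right) + 12633\right) + 2343 = \left(\left(\frac{2 \left(-18 - \frac{1}{8} + \frac{5}{2} + \frac{3}{4}\right)}{5} + 5700\right) + 12633\right) + 2343 = \left(\left(\frac{2}{5} \left(- \frac{119}{8}\right) + 5700\right) + 12633\right) + 2343 = \left(\left(- \frac{119}{20} + 5700\right) + 12633\right) + 2343 = \left(\frac{113881}{20} + 12633\right) + 2343 = \frac{366541}{20} + 2343 = \frac{413401}{20}$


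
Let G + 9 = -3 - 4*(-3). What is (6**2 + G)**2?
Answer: 1296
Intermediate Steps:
G = 0 (G = -9 + (-3 - 4*(-3)) = -9 + (-3 + 12) = -9 + 9 = 0)
(6**2 + G)**2 = (6**2 + 0)**2 = (36 + 0)**2 = 36**2 = 1296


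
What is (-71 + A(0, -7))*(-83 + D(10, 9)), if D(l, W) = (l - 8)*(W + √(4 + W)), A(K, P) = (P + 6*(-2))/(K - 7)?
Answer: 31070/7 - 956*√13/7 ≈ 3946.2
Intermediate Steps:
A(K, P) = (-12 + P)/(-7 + K) (A(K, P) = (P - 12)/(-7 + K) = (-12 + P)/(-7 + K))
D(l, W) = (-8 + l)*(W + √(4 + W))
(-71 + A(0, -7))*(-83 + D(10, 9)) = (-71 + (-12 - 7)/(-7 + 0))*(-83 + (-8*9 - 8*√(4 + 9) + 9*10 + 10*√(4 + 9))) = (-71 - 19/(-7))*(-83 + (-72 - 8*√13 + 90 + 10*√13)) = (-71 - ⅐*(-19))*(-83 + (18 + 2*√13)) = (-71 + 19/7)*(-65 + 2*√13) = -478*(-65 + 2*√13)/7 = 31070/7 - 956*√13/7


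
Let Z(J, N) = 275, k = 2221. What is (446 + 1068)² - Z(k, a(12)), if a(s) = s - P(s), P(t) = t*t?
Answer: 2291921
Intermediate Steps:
P(t) = t²
a(s) = s - s²
(446 + 1068)² - Z(k, a(12)) = (446 + 1068)² - 1*275 = 1514² - 275 = 2292196 - 275 = 2291921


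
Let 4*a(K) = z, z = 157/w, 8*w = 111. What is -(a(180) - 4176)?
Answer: 463222/111 ≈ 4173.2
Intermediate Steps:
w = 111/8 (w = (1/8)*111 = 111/8 ≈ 13.875)
z = 1256/111 (z = 157/(111/8) = 157*(8/111) = 1256/111 ≈ 11.315)
a(K) = 314/111 (a(K) = (1/4)*(1256/111) = 314/111)
-(a(180) - 4176) = -(314/111 - 4176) = -1*(-463222/111) = 463222/111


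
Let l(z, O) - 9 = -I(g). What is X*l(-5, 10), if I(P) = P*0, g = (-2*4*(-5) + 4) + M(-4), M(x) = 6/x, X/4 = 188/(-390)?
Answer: -1128/65 ≈ -17.354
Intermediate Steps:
X = -376/195 (X = 4*(188/(-390)) = 4*(188*(-1/390)) = 4*(-94/195) = -376/195 ≈ -1.9282)
g = 85/2 (g = (-2*4*(-5) + 4) + 6/(-4) = (-8*(-5) + 4) + 6*(-¼) = (40 + 4) - 3/2 = 44 - 3/2 = 85/2 ≈ 42.500)
I(P) = 0
l(z, O) = 9 (l(z, O) = 9 - 1*0 = 9 + 0 = 9)
X*l(-5, 10) = -376/195*9 = -1128/65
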